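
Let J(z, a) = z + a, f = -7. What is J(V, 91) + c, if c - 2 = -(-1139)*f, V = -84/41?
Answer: -323164/41 ≈ -7882.0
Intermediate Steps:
V = -84/41 (V = -84*1/41 = -84/41 ≈ -2.0488)
c = -7971 (c = 2 - (-1139)*(-7) = 2 - 1139*7 = 2 - 7973 = -7971)
J(z, a) = a + z
J(V, 91) + c = (91 - 84/41) - 7971 = 3647/41 - 7971 = -323164/41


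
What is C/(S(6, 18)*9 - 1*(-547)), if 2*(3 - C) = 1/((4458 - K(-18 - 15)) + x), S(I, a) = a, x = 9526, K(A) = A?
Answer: 84101/19876106 ≈ 0.0042313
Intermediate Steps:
C = 84101/28034 (C = 3 - 1/(2*((4458 - (-18 - 15)) + 9526)) = 3 - 1/(2*((4458 - 1*(-33)) + 9526)) = 3 - 1/(2*((4458 + 33) + 9526)) = 3 - 1/(2*(4491 + 9526)) = 3 - ½/14017 = 3 - ½*1/14017 = 3 - 1/28034 = 84101/28034 ≈ 3.0000)
C/(S(6, 18)*9 - 1*(-547)) = 84101/(28034*(18*9 - 1*(-547))) = 84101/(28034*(162 + 547)) = (84101/28034)/709 = (84101/28034)*(1/709) = 84101/19876106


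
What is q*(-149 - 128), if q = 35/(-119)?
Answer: 1385/17 ≈ 81.471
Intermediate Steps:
q = -5/17 (q = 35*(-1/119) = -5/17 ≈ -0.29412)
q*(-149 - 128) = -5*(-149 - 128)/17 = -5/17*(-277) = 1385/17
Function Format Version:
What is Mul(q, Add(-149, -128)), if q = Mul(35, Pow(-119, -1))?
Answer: Rational(1385, 17) ≈ 81.471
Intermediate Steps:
q = Rational(-5, 17) (q = Mul(35, Rational(-1, 119)) = Rational(-5, 17) ≈ -0.29412)
Mul(q, Add(-149, -128)) = Mul(Rational(-5, 17), Add(-149, -128)) = Mul(Rational(-5, 17), -277) = Rational(1385, 17)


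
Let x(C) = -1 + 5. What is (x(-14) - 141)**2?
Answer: 18769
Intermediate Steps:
x(C) = 4
(x(-14) - 141)**2 = (4 - 141)**2 = (-137)**2 = 18769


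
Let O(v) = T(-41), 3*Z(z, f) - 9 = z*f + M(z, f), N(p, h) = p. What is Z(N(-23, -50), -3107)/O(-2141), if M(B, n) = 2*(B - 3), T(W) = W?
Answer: -23806/41 ≈ -580.63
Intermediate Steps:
M(B, n) = -6 + 2*B (M(B, n) = 2*(-3 + B) = -6 + 2*B)
Z(z, f) = 1 + 2*z/3 + f*z/3 (Z(z, f) = 3 + (z*f + (-6 + 2*z))/3 = 3 + (f*z + (-6 + 2*z))/3 = 3 + (-6 + 2*z + f*z)/3 = 3 + (-2 + 2*z/3 + f*z/3) = 1 + 2*z/3 + f*z/3)
O(v) = -41
Z(N(-23, -50), -3107)/O(-2141) = (1 + (⅔)*(-23) + (⅓)*(-3107)*(-23))/(-41) = (1 - 46/3 + 71461/3)*(-1/41) = 23806*(-1/41) = -23806/41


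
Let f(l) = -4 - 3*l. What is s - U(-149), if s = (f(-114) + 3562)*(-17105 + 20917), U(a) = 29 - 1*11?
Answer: 14866782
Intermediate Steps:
U(a) = 18 (U(a) = 29 - 11 = 18)
s = 14866800 (s = ((-4 - 3*(-114)) + 3562)*(-17105 + 20917) = ((-4 + 342) + 3562)*3812 = (338 + 3562)*3812 = 3900*3812 = 14866800)
s - U(-149) = 14866800 - 1*18 = 14866800 - 18 = 14866782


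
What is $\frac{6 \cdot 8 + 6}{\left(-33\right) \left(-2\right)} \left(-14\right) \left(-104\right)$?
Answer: $\frac{13104}{11} \approx 1191.3$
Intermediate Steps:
$\frac{6 \cdot 8 + 6}{\left(-33\right) \left(-2\right)} \left(-14\right) \left(-104\right) = \frac{48 + 6}{66} \left(-14\right) \left(-104\right) = 54 \cdot \frac{1}{66} \left(-14\right) \left(-104\right) = \frac{9}{11} \left(-14\right) \left(-104\right) = \left(- \frac{126}{11}\right) \left(-104\right) = \frac{13104}{11}$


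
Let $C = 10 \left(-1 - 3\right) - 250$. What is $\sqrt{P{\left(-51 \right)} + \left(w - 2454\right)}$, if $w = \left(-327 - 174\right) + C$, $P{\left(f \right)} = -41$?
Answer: $i \sqrt{3286} \approx 57.324 i$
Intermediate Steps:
$C = -290$ ($C = 10 \left(-4\right) - 250 = -40 - 250 = -290$)
$w = -791$ ($w = \left(-327 - 174\right) - 290 = -501 - 290 = -791$)
$\sqrt{P{\left(-51 \right)} + \left(w - 2454\right)} = \sqrt{-41 - 3245} = \sqrt{-3286} = i \sqrt{3286}$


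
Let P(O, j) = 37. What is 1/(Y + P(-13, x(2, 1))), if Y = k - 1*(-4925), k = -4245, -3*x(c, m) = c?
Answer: 1/717 ≈ 0.0013947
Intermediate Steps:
x(c, m) = -c/3
Y = 680 (Y = -4245 - 1*(-4925) = -4245 + 4925 = 680)
1/(Y + P(-13, x(2, 1))) = 1/(680 + 37) = 1/717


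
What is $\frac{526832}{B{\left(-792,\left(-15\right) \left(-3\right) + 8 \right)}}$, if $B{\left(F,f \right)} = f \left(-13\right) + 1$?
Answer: $- \frac{32927}{43} \approx -765.74$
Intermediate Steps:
$B{\left(F,f \right)} = 1 - 13 f$ ($B{\left(F,f \right)} = - 13 f + 1 = 1 - 13 f$)
$\frac{526832}{B{\left(-792,\left(-15\right) \left(-3\right) + 8 \right)}} = \frac{526832}{1 - 13 \left(\left(-15\right) \left(-3\right) + 8\right)} = \frac{526832}{1 - 13 \left(45 + 8\right)} = \frac{526832}{1 - 689} = \frac{526832}{-688} = 526832 \left(- \frac{1}{688}\right) = - \frac{32927}{43}$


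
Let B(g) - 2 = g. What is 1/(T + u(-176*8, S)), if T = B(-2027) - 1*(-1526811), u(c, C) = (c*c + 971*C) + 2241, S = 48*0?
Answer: 1/3509491 ≈ 2.8494e-7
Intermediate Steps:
B(g) = 2 + g
S = 0
u(c, C) = 2241 + c**2 + 971*C (u(c, C) = (c**2 + 971*C) + 2241 = 2241 + c**2 + 971*C)
T = 1524786 (T = (2 - 2027) - 1*(-1526811) = -2025 + 1526811 = 1524786)
1/(T + u(-176*8, S)) = 1/(1524786 + (2241 + (-176*8)**2 + 971*0)) = 1/(1524786 + (2241 + (-1408)**2 + 0)) = 1/(1524786 + (2241 + 1982464 + 0)) = 1/(1524786 + 1984705) = 1/3509491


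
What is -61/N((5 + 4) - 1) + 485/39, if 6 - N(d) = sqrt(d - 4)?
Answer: -439/156 ≈ -2.8141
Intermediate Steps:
N(d) = 6 - sqrt(-4 + d) (N(d) = 6 - sqrt(d - 4) = 6 - sqrt(-4 + d))
-61/N((5 + 4) - 1) + 485/39 = -61/(6 - sqrt(-4 + ((5 + 4) - 1))) + 485/39 = -61/(6 - sqrt(-4 + (9 - 1))) + 485*(1/39) = -61/(6 - sqrt(-4 + 8)) + 485/39 = -61/(6 - sqrt(4)) + 485/39 = -61/(6 - 1*2) + 485/39 = -61/(6 - 2) + 485/39 = -61/4 + 485/39 = -439/156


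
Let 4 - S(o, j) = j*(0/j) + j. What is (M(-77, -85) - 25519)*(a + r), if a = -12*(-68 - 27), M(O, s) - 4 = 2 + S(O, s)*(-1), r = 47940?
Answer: -1256546160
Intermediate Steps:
S(o, j) = 4 - j (S(o, j) = 4 - (j*(0/j) + j) = 4 - (j*0 + j) = 4 - (0 + j) = 4 - j)
M(O, s) = 2 + s (M(O, s) = 4 + (2 + (4 - s)*(-1)) = 4 + (2 + (-4 + s)) = 4 + (-2 + s) = 2 + s)
a = 1140 (a = -12*(-95) = 1140)
(M(-77, -85) - 25519)*(a + r) = ((2 - 85) - 25519)*(1140 + 47940) = (-83 - 25519)*49080 = -25602*49080 = -1256546160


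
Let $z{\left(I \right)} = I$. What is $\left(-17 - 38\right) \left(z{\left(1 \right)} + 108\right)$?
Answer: $-5995$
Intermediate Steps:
$\left(-17 - 38\right) \left(z{\left(1 \right)} + 108\right) = \left(-17 - 38\right) \left(1 + 108\right) = \left(-55\right) 109 = -5995$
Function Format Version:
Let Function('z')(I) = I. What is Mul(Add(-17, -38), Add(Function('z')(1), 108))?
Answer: -5995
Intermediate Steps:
Mul(Add(-17, -38), Add(Function('z')(1), 108)) = Mul(Add(-17, -38), Add(1, 108)) = Mul(-55, 109) = -5995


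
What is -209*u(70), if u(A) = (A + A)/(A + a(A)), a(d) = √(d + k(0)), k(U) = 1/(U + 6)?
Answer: -12289200/28979 + 29260*√2526/28979 ≈ -373.33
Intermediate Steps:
k(U) = 1/(6 + U)
a(d) = √(⅙ + d) (a(d) = √(d + 1/(6 + 0)) = √(d + 1/6) = √(d + ⅙) = √(⅙ + d))
u(A) = 2*A/(A + √(6 + 36*A)/6) (u(A) = (A + A)/(A + √(6 + 36*A)/6) = (2*A)/(A + √(6 + 36*A)/6) = 2*A/(A + √(6 + 36*A)/6))
-209*u(70) = -2508*70/(6*70 + √6*√(1 + 6*70)) = -2508*70/(420 + √6*√(1 + 420)) = -2508*70/(420 + √6*√421) = -2508*70/(420 + √2526) = -175560/(420 + √2526)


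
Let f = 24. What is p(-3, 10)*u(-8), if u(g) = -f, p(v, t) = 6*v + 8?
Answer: 240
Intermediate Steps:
p(v, t) = 8 + 6*v
u(g) = -24 (u(g) = -1*24 = -24)
p(-3, 10)*u(-8) = (8 + 6*(-3))*(-24) = (8 - 18)*(-24) = -10*(-24) = 240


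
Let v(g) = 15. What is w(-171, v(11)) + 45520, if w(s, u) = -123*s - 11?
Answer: 66542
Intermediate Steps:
w(s, u) = -11 - 123*s
w(-171, v(11)) + 45520 = (-11 - 123*(-171)) + 45520 = (-11 + 21033) + 45520 = 21022 + 45520 = 66542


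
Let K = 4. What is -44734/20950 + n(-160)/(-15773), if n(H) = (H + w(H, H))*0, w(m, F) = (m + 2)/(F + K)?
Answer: -22367/10475 ≈ -2.1353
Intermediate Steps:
w(m, F) = (2 + m)/(4 + F) (w(m, F) = (m + 2)/(F + 4) = (2 + m)/(4 + F))
n(H) = 0 (n(H) = (H + (2 + H)/(4 + H))*0 = 0)
-44734/20950 + n(-160)/(-15773) = -44734/20950 + 0/(-15773) = -44734*1/20950 + 0*(-1/15773) = -22367/10475 + 0 = -22367/10475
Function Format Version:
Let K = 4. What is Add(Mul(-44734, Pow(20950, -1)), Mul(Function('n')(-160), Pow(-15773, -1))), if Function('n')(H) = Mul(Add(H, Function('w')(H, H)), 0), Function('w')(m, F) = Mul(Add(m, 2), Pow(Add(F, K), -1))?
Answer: Rational(-22367, 10475) ≈ -2.1353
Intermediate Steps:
Function('w')(m, F) = Mul(Pow(Add(4, F), -1), Add(2, m)) (Function('w')(m, F) = Mul(Add(m, 2), Pow(Add(F, 4), -1)) = Mul(Add(2, m), Pow(Add(4, F), -1)) = Mul(Pow(Add(4, F), -1), Add(2, m)))
Function('n')(H) = 0 (Function('n')(H) = Mul(Add(H, Mul(Pow(Add(4, H), -1), Add(2, H))), 0) = 0)
Add(Mul(-44734, Pow(20950, -1)), Mul(Function('n')(-160), Pow(-15773, -1))) = Add(Mul(-44734, Pow(20950, -1)), Mul(0, Pow(-15773, -1))) = Add(Mul(-44734, Rational(1, 20950)), Mul(0, Rational(-1, 15773))) = Add(Rational(-22367, 10475), 0) = Rational(-22367, 10475)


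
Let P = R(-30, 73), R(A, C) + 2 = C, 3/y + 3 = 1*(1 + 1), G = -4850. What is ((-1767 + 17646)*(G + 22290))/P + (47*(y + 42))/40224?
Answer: 3713074265461/951968 ≈ 3.9004e+6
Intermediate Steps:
y = -3 (y = 3/(-3 + 1*(1 + 1)) = 3/(-3 + 1*2) = 3/(-3 + 2) = 3/(-1) = 3*(-1) = -3)
R(A, C) = -2 + C
P = 71 (P = -2 + 73 = 71)
((-1767 + 17646)*(G + 22290))/P + (47*(y + 42))/40224 = ((-1767 + 17646)*(-4850 + 22290))/71 + (47*(-3 + 42))/40224 = (15879*17440)*(1/71) + (47*39)*(1/40224) = 276929760*(1/71) + 1833*(1/40224) = 276929760/71 + 611/13408 = 3713074265461/951968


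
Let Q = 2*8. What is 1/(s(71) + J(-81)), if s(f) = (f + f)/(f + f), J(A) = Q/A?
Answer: 81/65 ≈ 1.2462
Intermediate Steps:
Q = 16
J(A) = 16/A
s(f) = 1 (s(f) = (2*f)/((2*f)) = (2*f)*(1/(2*f)) = 1)
1/(s(71) + J(-81)) = 1/(1 + 16/(-81)) = 1/(1 + 16*(-1/81)) = 1/(1 - 16/81) = 1/(65/81) = 81/65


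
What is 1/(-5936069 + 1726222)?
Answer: -1/4209847 ≈ -2.3754e-7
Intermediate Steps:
1/(-5936069 + 1726222) = 1/(-4209847) = -1/4209847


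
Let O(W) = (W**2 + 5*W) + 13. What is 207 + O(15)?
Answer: 520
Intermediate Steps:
O(W) = 13 + W**2 + 5*W
207 + O(15) = 207 + (13 + 15**2 + 5*15) = 207 + (13 + 225 + 75) = 207 + 313 = 520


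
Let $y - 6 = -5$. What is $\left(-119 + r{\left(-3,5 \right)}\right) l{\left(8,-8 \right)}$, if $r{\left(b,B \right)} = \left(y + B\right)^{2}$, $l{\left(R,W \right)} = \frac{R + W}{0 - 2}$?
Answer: $0$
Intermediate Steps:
$y = 1$ ($y = 6 - 5 = 1$)
$l{\left(R,W \right)} = - \frac{R}{2} - \frac{W}{2}$ ($l{\left(R,W \right)} = \frac{R + W}{-2} = \left(R + W\right) \left(- \frac{1}{2}\right) = - \frac{R}{2} - \frac{W}{2}$)
$r{\left(b,B \right)} = \left(1 + B\right)^{2}$
$\left(-119 + r{\left(-3,5 \right)}\right) l{\left(8,-8 \right)} = \left(-119 + \left(1 + 5\right)^{2}\right) \left(\left(- \frac{1}{2}\right) 8 - -4\right) = \left(-119 + 6^{2}\right) \left(-4 + 4\right) = \left(-119 + 36\right) 0 = \left(-83\right) 0 = 0$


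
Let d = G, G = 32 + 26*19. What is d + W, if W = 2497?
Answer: 3023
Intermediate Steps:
G = 526 (G = 32 + 494 = 526)
d = 526
d + W = 526 + 2497 = 3023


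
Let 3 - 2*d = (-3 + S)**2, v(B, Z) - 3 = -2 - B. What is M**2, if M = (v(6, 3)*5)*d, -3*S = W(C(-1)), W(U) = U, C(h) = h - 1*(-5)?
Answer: 3150625/81 ≈ 38897.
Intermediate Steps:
C(h) = 5 + h (C(h) = h + 5 = 5 + h)
S = -4/3 (S = -(5 - 1)/3 = -1/3*4 = -4/3 ≈ -1.3333)
v(B, Z) = 1 - B (v(B, Z) = 3 + (-2 - B) = 1 - B)
d = -71/9 (d = 3/2 - (-3 - 4/3)**2/2 = 3/2 - (-13/3)**2/2 = 3/2 - 1/2*169/9 = 3/2 - 169/18 = -71/9 ≈ -7.8889)
M = 1775/9 (M = ((1 - 1*6)*5)*(-71/9) = ((1 - 6)*5)*(-71/9) = -5*5*(-71/9) = -25*(-71/9) = 1775/9 ≈ 197.22)
M**2 = (1775/9)**2 = 3150625/81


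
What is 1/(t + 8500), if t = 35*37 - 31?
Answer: 1/9764 ≈ 0.00010242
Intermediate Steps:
t = 1264 (t = 1295 - 31 = 1264)
1/(t + 8500) = 1/(1264 + 8500) = 1/9764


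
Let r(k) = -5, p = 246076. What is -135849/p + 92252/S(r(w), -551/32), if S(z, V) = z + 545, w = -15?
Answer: 5656911173/33220260 ≈ 170.28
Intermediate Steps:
S(z, V) = 545 + z
-135849/p + 92252/S(r(w), -551/32) = -135849/246076 + 92252/(545 - 5) = -135849*1/246076 + 92252/540 = -135849/246076 + 92252*(1/540) = -135849/246076 + 23063/135 = 5656911173/33220260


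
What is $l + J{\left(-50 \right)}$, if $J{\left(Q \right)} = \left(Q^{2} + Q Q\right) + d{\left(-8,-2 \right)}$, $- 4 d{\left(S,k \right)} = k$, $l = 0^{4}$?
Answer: $\frac{10001}{2} \approx 5000.5$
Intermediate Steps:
$l = 0$
$d{\left(S,k \right)} = - \frac{k}{4}$
$J{\left(Q \right)} = \frac{1}{2} + 2 Q^{2}$ ($J{\left(Q \right)} = \left(Q^{2} + Q Q\right) - - \frac{1}{2} = \left(Q^{2} + Q^{2}\right) + \frac{1}{2} = 2 Q^{2} + \frac{1}{2} = \frac{1}{2} + 2 Q^{2}$)
$l + J{\left(-50 \right)} = 0 + \left(\frac{1}{2} + 2 \left(-50\right)^{2}\right) = 0 + \left(\frac{1}{2} + 2 \cdot 2500\right) = 0 + \left(\frac{1}{2} + 5000\right) = 0 + \frac{10001}{2} = \frac{10001}{2}$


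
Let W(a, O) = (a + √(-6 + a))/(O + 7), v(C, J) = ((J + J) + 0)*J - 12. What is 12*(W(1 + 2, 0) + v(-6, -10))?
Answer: 15828/7 + 12*I*√3/7 ≈ 2261.1 + 2.9692*I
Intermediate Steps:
v(C, J) = -12 + 2*J² (v(C, J) = (2*J + 0)*J - 12 = (2*J)*J - 12 = 2*J² - 12 = -12 + 2*J²)
W(a, O) = (a + √(-6 + a))/(7 + O)
12*(W(1 + 2, 0) + v(-6, -10)) = 12*(((1 + 2) + √(-6 + (1 + 2)))/(7 + 0) + (-12 + 2*(-10)²)) = 12*((3 + √(-6 + 3))/7 + (-12 + 2*100)) = 12*((3 + √(-3))/7 + (-12 + 200)) = 12*((3 + I*√3)/7 + 188) = 12*((3/7 + I*√3/7) + 188) = 12*(1319/7 + I*√3/7) = 15828/7 + 12*I*√3/7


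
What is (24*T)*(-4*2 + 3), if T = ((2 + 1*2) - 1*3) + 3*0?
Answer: -120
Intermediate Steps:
T = 1 (T = ((2 + 2) - 3) + 0 = (4 - 3) + 0 = 1 + 0 = 1)
(24*T)*(-4*2 + 3) = (24*1)*(-4*2 + 3) = 24*(-8 + 3) = 24*(-5) = -120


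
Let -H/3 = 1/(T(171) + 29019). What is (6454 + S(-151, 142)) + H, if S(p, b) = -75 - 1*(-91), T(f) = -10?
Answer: 187688227/29009 ≈ 6470.0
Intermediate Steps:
S(p, b) = 16 (S(p, b) = -75 + 91 = 16)
H = -3/29009 (H = -3/(-10 + 29019) = -3/29009 ≈ -0.00010342)
(6454 + S(-151, 142)) + H = (6454 + 16) - 3/29009 = 6470 - 3/29009 = 187688227/29009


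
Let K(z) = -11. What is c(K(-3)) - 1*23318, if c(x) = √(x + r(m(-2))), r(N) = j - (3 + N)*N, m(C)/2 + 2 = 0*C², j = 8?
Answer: -23318 + I*√7 ≈ -23318.0 + 2.6458*I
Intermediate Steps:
m(C) = -4 (m(C) = -4 + 2*(0*C²) = -4 + 2*0 = -4 + 0 = -4)
r(N) = 8 - N*(3 + N) (r(N) = 8 - (3 + N)*N = 8 - N*(3 + N))
c(x) = √(4 + x) (c(x) = √(x + (8 - 1*(-4)² - 3*(-4))) = √(x + (8 - 1*16 + 12)) = √(x + (8 - 16 + 12)) = √(x + 4) = √(4 + x))
c(K(-3)) - 1*23318 = √(4 - 11) - 1*23318 = √(-7) - 23318 = I*√7 - 23318 = -23318 + I*√7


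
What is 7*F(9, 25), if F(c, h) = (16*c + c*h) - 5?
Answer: 2548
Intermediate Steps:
F(c, h) = -5 + 16*c + c*h
7*F(9, 25) = 7*(-5 + 16*9 + 9*25) = 7*(-5 + 144 + 225) = 7*364 = 2548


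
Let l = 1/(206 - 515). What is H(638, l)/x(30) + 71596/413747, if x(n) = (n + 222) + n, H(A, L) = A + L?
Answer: 87805229575/36053086086 ≈ 2.4354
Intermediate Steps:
l = -1/309 (l = 1/(-309) = -1/309 ≈ -0.0032362)
x(n) = 222 + 2*n (x(n) = (222 + n) + n = 222 + 2*n)
H(638, l)/x(30) + 71596/413747 = (638 - 1/309)/(222 + 2*30) + 71596/413747 = 197141/(309*(222 + 60)) + 71596*(1/413747) = (197141/309)/282 + 71596/413747 = (197141/309)*(1/282) + 71596/413747 = 197141/87138 + 71596/413747 = 87805229575/36053086086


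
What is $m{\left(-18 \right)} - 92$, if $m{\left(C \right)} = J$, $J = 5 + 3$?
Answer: $-84$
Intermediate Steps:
$J = 8$
$m{\left(C \right)} = 8$
$m{\left(-18 \right)} - 92 = 8 - 92 = -84$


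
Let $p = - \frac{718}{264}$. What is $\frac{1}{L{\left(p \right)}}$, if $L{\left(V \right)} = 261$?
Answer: $\frac{1}{261} \approx 0.0038314$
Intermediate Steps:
$p = - \frac{359}{132}$ ($p = \left(-718\right) \frac{1}{264} = - \frac{359}{132} \approx -2.7197$)
$\frac{1}{L{\left(p \right)}} = \frac{1}{261}$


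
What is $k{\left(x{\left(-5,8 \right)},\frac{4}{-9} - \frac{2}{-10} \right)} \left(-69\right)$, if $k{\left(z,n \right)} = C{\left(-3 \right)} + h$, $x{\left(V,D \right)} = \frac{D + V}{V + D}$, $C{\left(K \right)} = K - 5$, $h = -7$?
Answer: $1035$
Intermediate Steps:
$C{\left(K \right)} = -5 + K$
$x{\left(V,D \right)} = 1$ ($x{\left(V,D \right)} = \frac{D + V}{D + V} = 1$)
$k{\left(z,n \right)} = -15$ ($k{\left(z,n \right)} = \left(-5 - 3\right) - 7 = -8 - 7 = -15$)
$k{\left(x{\left(-5,8 \right)},\frac{4}{-9} - \frac{2}{-10} \right)} \left(-69\right) = \left(-15\right) \left(-69\right) = 1035$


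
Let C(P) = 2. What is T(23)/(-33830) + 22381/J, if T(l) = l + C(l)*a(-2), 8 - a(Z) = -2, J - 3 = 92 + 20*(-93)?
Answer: -30289005/2388398 ≈ -12.682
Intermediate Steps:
J = -1765 (J = 3 + (92 + 20*(-93)) = 3 + (92 - 1860) = 3 - 1768 = -1765)
a(Z) = 10 (a(Z) = 8 - 1*(-2) = 8 + 2 = 10)
T(l) = 20 + l (T(l) = l + 2*10 = l + 20 = 20 + l)
T(23)/(-33830) + 22381/J = (20 + 23)/(-33830) + 22381/(-1765) = 43*(-1/33830) + 22381*(-1/1765) = -43/33830 - 22381/1765 = -30289005/2388398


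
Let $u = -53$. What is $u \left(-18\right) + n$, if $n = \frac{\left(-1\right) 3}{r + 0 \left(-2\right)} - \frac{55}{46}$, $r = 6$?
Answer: $\frac{21903}{23} \approx 952.3$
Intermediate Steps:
$n = - \frac{39}{23}$ ($n = \frac{\left(-1\right) 3}{6 + 0 \left(-2\right)} - \frac{55}{46} = - \frac{3}{6 + 0} - \frac{55}{46} = - \frac{3}{6} - \frac{55}{46} = \left(-3\right) \frac{1}{6} - \frac{55}{46} = - \frac{1}{2} - \frac{55}{46} = - \frac{39}{23} \approx -1.6957$)
$u \left(-18\right) + n = \left(-53\right) \left(-18\right) - \frac{39}{23} = 954 - \frac{39}{23} = \frac{21903}{23}$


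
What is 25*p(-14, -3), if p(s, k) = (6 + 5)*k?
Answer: -825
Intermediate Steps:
p(s, k) = 11*k
25*p(-14, -3) = 25*(11*(-3)) = 25*(-33) = -825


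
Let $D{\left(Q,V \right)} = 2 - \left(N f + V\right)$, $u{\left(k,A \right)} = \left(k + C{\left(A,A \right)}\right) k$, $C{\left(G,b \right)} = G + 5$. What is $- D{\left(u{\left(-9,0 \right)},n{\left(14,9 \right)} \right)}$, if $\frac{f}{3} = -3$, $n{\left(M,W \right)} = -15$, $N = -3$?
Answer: $10$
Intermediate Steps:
$f = -9$ ($f = 3 \left(-3\right) = -9$)
$C{\left(G,b \right)} = 5 + G$
$u{\left(k,A \right)} = k \left(5 + A + k\right)$ ($u{\left(k,A \right)} = \left(k + \left(5 + A\right)\right) k = \left(5 + A + k\right) k = k \left(5 + A + k\right)$)
$D{\left(Q,V \right)} = -25 - V$ ($D{\left(Q,V \right)} = 2 - \left(\left(-3\right) \left(-9\right) + V\right) = 2 - \left(27 + V\right) = -25 - V$)
$- D{\left(u{\left(-9,0 \right)},n{\left(14,9 \right)} \right)} = - (-25 - -15) = - (-25 + 15) = \left(-1\right) \left(-10\right) = 10$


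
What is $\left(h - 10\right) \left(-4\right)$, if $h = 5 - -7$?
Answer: $-8$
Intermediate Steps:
$h = 12$ ($h = 5 + 7 = 12$)
$\left(h - 10\right) \left(-4\right) = \left(12 - 10\right) \left(-4\right) = 2 \left(-4\right) = -8$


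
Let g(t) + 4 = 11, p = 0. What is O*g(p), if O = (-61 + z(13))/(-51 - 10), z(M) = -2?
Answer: 441/61 ≈ 7.2295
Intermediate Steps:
g(t) = 7 (g(t) = -4 + 11 = 7)
O = 63/61 (O = (-61 - 2)/(-51 - 10) = -63/(-61) = -63*(-1/61) = 63/61 ≈ 1.0328)
O*g(p) = (63/61)*7 = 441/61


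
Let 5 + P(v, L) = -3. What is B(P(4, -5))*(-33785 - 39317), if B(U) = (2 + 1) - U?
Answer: -804122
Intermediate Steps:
P(v, L) = -8 (P(v, L) = -5 - 3 = -8)
B(U) = 3 - U
B(P(4, -5))*(-33785 - 39317) = (3 - 1*(-8))*(-33785 - 39317) = (3 + 8)*(-73102) = 11*(-73102) = -804122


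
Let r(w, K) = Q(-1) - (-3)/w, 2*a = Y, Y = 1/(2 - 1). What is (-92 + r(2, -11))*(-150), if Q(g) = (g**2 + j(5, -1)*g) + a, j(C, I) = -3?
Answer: 12900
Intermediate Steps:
Y = 1 (Y = 1/1 = 1)
a = 1/2 (a = (1/2)*1 = 1/2 ≈ 0.50000)
Q(g) = 1/2 + g**2 - 3*g (Q(g) = (g**2 - 3*g) + 1/2 = 1/2 + g**2 - 3*g)
r(w, K) = 9/2 + 3/w (r(w, K) = (1/2 + (-1)**2 - 3*(-1)) - (-3)/w = (1/2 + 1 + 3) + 3/w = 9/2 + 3/w)
(-92 + r(2, -11))*(-150) = (-92 + (9/2 + 3/2))*(-150) = (-92 + 6)*(-150) = -86*(-150) = 12900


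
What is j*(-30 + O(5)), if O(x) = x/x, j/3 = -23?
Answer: 2001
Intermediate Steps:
j = -69 (j = 3*(-23) = -69)
O(x) = 1
j*(-30 + O(5)) = -69*(-30 + 1) = -69*(-29) = 2001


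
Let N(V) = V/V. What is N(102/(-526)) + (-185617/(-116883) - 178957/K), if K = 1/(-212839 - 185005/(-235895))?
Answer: 210038245374937547080/5514423057 ≈ 3.8089e+10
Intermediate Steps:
N(V) = 1
K = -47179/10041494180 (K = 1/(-212839 - 185005*(-1/235895)) = 1/(-212839 + 37001/47179) = 1/(-10041494180/47179) = -47179/10041494180 ≈ -4.6984e-6)
N(102/(-526)) + (-185617/(-116883) - 178957/K) = 1 + (-185617/(-116883) - 178957/(-47179/10041494180)) = 1 + (-185617*(-1/116883) - 178957*(-10041494180/47179)) = 1 + (185617/116883 + 1796995673970260/47179) = 1 + 210038245369423124023/5514423057 = 210038245374937547080/5514423057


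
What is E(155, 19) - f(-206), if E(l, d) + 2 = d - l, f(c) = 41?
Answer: -179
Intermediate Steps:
E(l, d) = -2 + d - l (E(l, d) = -2 + (d - l) = -2 + d - l)
E(155, 19) - f(-206) = (-2 + 19 - 1*155) - 1*41 = (-2 + 19 - 155) - 41 = -138 - 41 = -179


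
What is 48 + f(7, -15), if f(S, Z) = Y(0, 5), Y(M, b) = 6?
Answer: 54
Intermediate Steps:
f(S, Z) = 6
48 + f(7, -15) = 48 + 6 = 54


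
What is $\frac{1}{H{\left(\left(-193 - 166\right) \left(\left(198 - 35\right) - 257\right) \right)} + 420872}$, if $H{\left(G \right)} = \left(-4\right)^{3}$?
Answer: $\frac{1}{420808} \approx 2.3764 \cdot 10^{-6}$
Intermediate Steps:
$H{\left(G \right)} = -64$
$\frac{1}{H{\left(\left(-193 - 166\right) \left(\left(198 - 35\right) - 257\right) \right)} + 420872} = \frac{1}{-64 + 420872} = \frac{1}{420808}$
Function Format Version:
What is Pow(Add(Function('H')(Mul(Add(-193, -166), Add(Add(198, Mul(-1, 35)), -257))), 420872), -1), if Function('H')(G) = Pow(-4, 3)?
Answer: Rational(1, 420808) ≈ 2.3764e-6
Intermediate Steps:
Function('H')(G) = -64
Pow(Add(Function('H')(Mul(Add(-193, -166), Add(Add(198, Mul(-1, 35)), -257))), 420872), -1) = Pow(Add(-64, 420872), -1) = Pow(420808, -1) = Rational(1, 420808)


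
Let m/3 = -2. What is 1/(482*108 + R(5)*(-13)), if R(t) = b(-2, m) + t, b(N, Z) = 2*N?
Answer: 1/52043 ≈ 1.9215e-5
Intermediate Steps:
m = -6 (m = 3*(-2) = -6)
R(t) = -4 + t (R(t) = 2*(-2) + t = -4 + t)
1/(482*108 + R(5)*(-13)) = 1/(482*108 + (-4 + 5)*(-13)) = 1/(52056 + 1*(-13)) = 1/(52056 - 13) = 1/52043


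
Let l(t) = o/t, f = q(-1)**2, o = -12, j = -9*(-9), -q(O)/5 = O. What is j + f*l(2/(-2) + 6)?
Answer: 21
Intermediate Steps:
q(O) = -5*O
j = 81
f = 25 (f = (-5*(-1))**2 = 5**2 = 25)
l(t) = -12/t
j + f*l(2/(-2) + 6) = 81 + 25*(-12/(2/(-2) + 6)) = 81 + 25*(-12/(2*(-1/2) + 6)) = 81 + 25*(-12/(-1 + 6)) = 81 + 25*(-12/5) = 81 - 60 = 21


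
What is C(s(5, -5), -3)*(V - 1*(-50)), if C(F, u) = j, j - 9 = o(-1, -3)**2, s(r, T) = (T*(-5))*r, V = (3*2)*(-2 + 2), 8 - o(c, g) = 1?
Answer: 2900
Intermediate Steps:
o(c, g) = 7 (o(c, g) = 8 - 1*1 = 8 - 1 = 7)
V = 0 (V = 6*0 = 0)
s(r, T) = -5*T*r (s(r, T) = (-5*T)*r = -5*T*r)
j = 58 (j = 9 + 7**2 = 9 + 49 = 58)
C(F, u) = 58
C(s(5, -5), -3)*(V - 1*(-50)) = 58*(0 - 1*(-50)) = 58*(0 + 50) = 58*50 = 2900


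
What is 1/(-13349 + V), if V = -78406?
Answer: -1/91755 ≈ -1.0899e-5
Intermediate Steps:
1/(-13349 + V) = 1/(-13349 - 78406) = 1/(-91755) = -1/91755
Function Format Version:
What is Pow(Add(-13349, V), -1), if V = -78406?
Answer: Rational(-1, 91755) ≈ -1.0899e-5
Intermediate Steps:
Pow(Add(-13349, V), -1) = Pow(Add(-13349, -78406), -1) = Pow(-91755, -1) = Rational(-1, 91755)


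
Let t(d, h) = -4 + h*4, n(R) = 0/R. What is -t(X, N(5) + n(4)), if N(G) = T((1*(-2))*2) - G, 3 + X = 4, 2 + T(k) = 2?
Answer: 24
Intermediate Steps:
T(k) = 0 (T(k) = -2 + 2 = 0)
X = 1 (X = -3 + 4 = 1)
N(G) = -G (N(G) = 0 - G = -G)
n(R) = 0
t(d, h) = -4 + 4*h
-t(X, N(5) + n(4)) = -(-4 + 4*(-1*5 + 0)) = -(-4 + 4*(-5 + 0)) = -(-4 + 4*(-5)) = -(-4 - 20) = -1*(-24) = 24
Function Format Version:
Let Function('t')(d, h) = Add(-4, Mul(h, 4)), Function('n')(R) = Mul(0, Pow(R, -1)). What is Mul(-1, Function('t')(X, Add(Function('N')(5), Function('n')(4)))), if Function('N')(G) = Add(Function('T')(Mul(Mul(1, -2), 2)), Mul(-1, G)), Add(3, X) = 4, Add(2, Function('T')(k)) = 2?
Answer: 24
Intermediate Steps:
Function('T')(k) = 0 (Function('T')(k) = Add(-2, 2) = 0)
X = 1 (X = Add(-3, 4) = 1)
Function('N')(G) = Mul(-1, G) (Function('N')(G) = Add(0, Mul(-1, G)) = Mul(-1, G))
Function('n')(R) = 0
Function('t')(d, h) = Add(-4, Mul(4, h))
Mul(-1, Function('t')(X, Add(Function('N')(5), Function('n')(4)))) = Mul(-1, Add(-4, Mul(4, Add(Mul(-1, 5), 0)))) = Mul(-1, Add(-4, Mul(4, Add(-5, 0)))) = Mul(-1, Add(-4, Mul(4, -5))) = Mul(-1, Add(-4, -20)) = Mul(-1, -24) = 24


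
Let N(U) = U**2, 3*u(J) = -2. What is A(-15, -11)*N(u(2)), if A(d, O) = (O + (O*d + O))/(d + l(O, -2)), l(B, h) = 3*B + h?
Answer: -286/225 ≈ -1.2711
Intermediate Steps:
u(J) = -2/3 (u(J) = (1/3)*(-2) = -2/3)
l(B, h) = h + 3*B
A(d, O) = (2*O + O*d)/(-2 + d + 3*O) (A(d, O) = (O + (O*d + O))/(d + (-2 + 3*O)) = (O + (O + O*d))/(-2 + d + 3*O) = (2*O + O*d)/(-2 + d + 3*O))
A(-15, -11)*N(u(2)) = (-11*(2 - 15)/(-2 - 15 + 3*(-11)))*(-2/3)**2 = -11*(-13)/(-2 - 15 - 33)*(4/9) = -11*(-13)/(-50)*(4/9) = -11*(-1/50)*(-13)*(4/9) = -143/50*4/9 = -286/225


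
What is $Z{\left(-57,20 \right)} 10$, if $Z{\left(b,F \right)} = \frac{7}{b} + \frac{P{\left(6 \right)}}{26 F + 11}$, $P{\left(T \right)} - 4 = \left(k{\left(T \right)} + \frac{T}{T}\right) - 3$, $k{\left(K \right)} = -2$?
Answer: $- \frac{70}{57} \approx -1.2281$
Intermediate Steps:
$P{\left(T \right)} = 0$ ($P{\left(T \right)} = 4 - \left(5 - \frac{T}{T}\right) = 4 + \left(\left(-2 + 1\right) - 3\right) = 4 - 4 = 0$)
$Z{\left(b,F \right)} = \frac{7}{b}$ ($Z{\left(b,F \right)} = \frac{7}{b} + \frac{0}{26 F + 11} = \frac{7}{b} + \frac{0}{11 + 26 F} = \frac{7}{b} + 0 = \frac{7}{b}$)
$Z{\left(-57,20 \right)} 10 = \frac{7}{-57} \cdot 10 = 7 \left(- \frac{1}{57}\right) 10 = \left(- \frac{7}{57}\right) 10 = - \frac{70}{57}$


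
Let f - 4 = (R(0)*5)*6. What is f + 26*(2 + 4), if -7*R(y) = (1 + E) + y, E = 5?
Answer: 940/7 ≈ 134.29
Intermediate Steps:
R(y) = -6/7 - y/7 (R(y) = -((1 + 5) + y)/7 = -(6 + y)/7 = -6/7 - y/7)
f = -152/7 (f = 4 + ((-6/7 - ⅐*0)*5)*6 = 4 + ((-6/7 + 0)*5)*6 = 4 - 6/7*5*6 = 4 - 30/7*6 = 4 - 180/7 = -152/7 ≈ -21.714)
f + 26*(2 + 4) = -152/7 + 26*(2 + 4) = -152/7 + 26*6 = -152/7 + 156 = 940/7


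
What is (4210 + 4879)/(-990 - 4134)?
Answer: -149/84 ≈ -1.7738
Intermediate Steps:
(4210 + 4879)/(-990 - 4134) = 9089/(-5124) = 9089*(-1/5124) = -149/84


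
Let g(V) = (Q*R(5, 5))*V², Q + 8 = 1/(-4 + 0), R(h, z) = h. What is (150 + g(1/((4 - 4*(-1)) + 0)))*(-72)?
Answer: -344115/32 ≈ -10754.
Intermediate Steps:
Q = -33/4 (Q = -8 + 1/(-4 + 0) = -8 + 1/(-4) = -8 - ¼ = -33/4 ≈ -8.2500)
g(V) = -165*V²/4 (g(V) = (-33/4*5)*V² = -165*V²/4)
(150 + g(1/((4 - 4*(-1)) + 0)))*(-72) = (150 - 165/(4*((4 - 4*(-1)) + 0)²))*(-72) = (150 - 165/(4*((4 + 4) + 0)²))*(-72) = (150 - 165/(4*(8 + 0)²))*(-72) = (150 - 165*(1/8)²/4)*(-72) = (150 - 165*(⅛)²/4)*(-72) = (150 - 165/4*1/64)*(-72) = (150 - 165/256)*(-72) = (38235/256)*(-72) = -344115/32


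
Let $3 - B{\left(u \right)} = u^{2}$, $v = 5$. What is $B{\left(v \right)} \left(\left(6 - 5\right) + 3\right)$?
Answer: $-88$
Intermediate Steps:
$B{\left(u \right)} = 3 - u^{2}$
$B{\left(v \right)} \left(\left(6 - 5\right) + 3\right) = \left(3 - 5^{2}\right) \left(\left(6 - 5\right) + 3\right) = \left(3 - 25\right) \left(1 + 3\right) = \left(3 - 25\right) 4 = \left(-22\right) 4 = -88$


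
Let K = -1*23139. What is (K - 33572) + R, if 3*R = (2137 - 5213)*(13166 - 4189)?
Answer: -27783385/3 ≈ -9.2611e+6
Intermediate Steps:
K = -23139
R = -27613252/3 (R = ((2137 - 5213)*(13166 - 4189))/3 = (-3076*8977)/3 = (⅓)*(-27613252) = -27613252/3 ≈ -9.2044e+6)
(K - 33572) + R = (-23139 - 33572) - 27613252/3 = -56711 - 27613252/3 = -27783385/3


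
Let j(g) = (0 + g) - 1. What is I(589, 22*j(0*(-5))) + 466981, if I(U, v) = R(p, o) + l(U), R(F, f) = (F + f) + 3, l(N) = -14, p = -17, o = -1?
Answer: 466952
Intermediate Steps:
j(g) = -1 + g (j(g) = g - 1 = -1 + g)
R(F, f) = 3 + F + f
I(U, v) = -29 (I(U, v) = (3 - 17 - 1) - 14 = -15 - 14 = -29)
I(589, 22*j(0*(-5))) + 466981 = -29 + 466981 = 466952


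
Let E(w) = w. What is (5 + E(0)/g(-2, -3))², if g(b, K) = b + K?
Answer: 25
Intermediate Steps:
g(b, K) = K + b
(5 + E(0)/g(-2, -3))² = (5 + 0/(-3 - 2))² = (5 + 0/(-5))² = (5 + 0*(-⅕))² = (5 + 0)² = 5² = 25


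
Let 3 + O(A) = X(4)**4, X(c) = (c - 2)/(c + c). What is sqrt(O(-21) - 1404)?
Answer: I*sqrt(360191)/16 ≈ 37.51*I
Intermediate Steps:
X(c) = (-2 + c)/(2*c) (X(c) = (-2 + c)/((2*c)) = (1/(2*c))*(-2 + c) = (-2 + c)/(2*c))
O(A) = -767/256 (O(A) = -3 + ((1/2)*(-2 + 4)/4)**4 = -3 + ((1/2)*(1/4)*2)**4 = -3 + (1/4)**4 = -3 + 1/256 = -767/256)
sqrt(O(-21) - 1404) = sqrt(-767/256 - 1404) = sqrt(-360191/256) = I*sqrt(360191)/16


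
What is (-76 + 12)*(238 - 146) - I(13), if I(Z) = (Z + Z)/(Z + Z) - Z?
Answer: -5876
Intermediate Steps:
I(Z) = 1 - Z (I(Z) = (2*Z)/((2*Z)) - Z = (2*Z)*(1/(2*Z)) - Z = 1 - Z)
(-76 + 12)*(238 - 146) - I(13) = (-76 + 12)*(238 - 146) - (1 - 1*13) = -64*92 - (1 - 13) = -5888 - 1*(-12) = -5888 + 12 = -5876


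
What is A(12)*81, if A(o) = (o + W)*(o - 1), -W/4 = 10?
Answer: -24948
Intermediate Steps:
W = -40 (W = -4*10 = -40)
A(o) = (-1 + o)*(-40 + o) (A(o) = (o - 40)*(o - 1) = (-40 + o)*(-1 + o) = (-1 + o)*(-40 + o))
A(12)*81 = (40 + 12² - 41*12)*81 = (40 + 144 - 492)*81 = -308*81 = -24948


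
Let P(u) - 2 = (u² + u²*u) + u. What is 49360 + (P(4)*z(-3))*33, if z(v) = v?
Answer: 40846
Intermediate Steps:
P(u) = 2 + u + u² + u³ (P(u) = 2 + ((u² + u²*u) + u) = 2 + ((u² + u³) + u) = 2 + (u + u² + u³) = 2 + u + u² + u³)
49360 + (P(4)*z(-3))*33 = 49360 + ((2 + 4 + 4² + 4³)*(-3))*33 = 49360 + ((2 + 4 + 16 + 64)*(-3))*33 = 49360 + (86*(-3))*33 = 49360 - 258*33 = 49360 - 8514 = 40846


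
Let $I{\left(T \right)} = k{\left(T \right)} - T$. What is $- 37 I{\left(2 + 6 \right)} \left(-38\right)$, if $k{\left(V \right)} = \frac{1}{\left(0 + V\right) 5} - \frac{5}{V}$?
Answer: $- \frac{60458}{5} \approx -12092.0$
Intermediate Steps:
$k{\left(V \right)} = - \frac{24}{5 V}$ ($k{\left(V \right)} = \frac{1}{V} \frac{1}{5} - \frac{5}{V} = \frac{1}{5 V} - \frac{5}{V} = - \frac{24}{5 V}$)
$I{\left(T \right)} = - T - \frac{24}{5 T}$ ($I{\left(T \right)} = - \frac{24}{5 T} - T = - T - \frac{24}{5 T}$)
$- 37 I{\left(2 + 6 \right)} \left(-38\right) = - 37 \left(- (2 + 6) - \frac{24}{5 \left(2 + 6\right)}\right) \left(-38\right) = - 37 \left(\left(-1\right) 8 - \frac{24}{5 \cdot 8}\right) \left(-38\right) = - 37 \left(-8 - \frac{3}{5}\right) \left(-38\right) = \left(-37\right) \left(- \frac{43}{5}\right) \left(-38\right) = \frac{1591}{5} \left(-38\right) = - \frac{60458}{5}$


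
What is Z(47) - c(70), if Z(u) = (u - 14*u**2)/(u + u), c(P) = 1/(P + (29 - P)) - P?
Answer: -14995/58 ≈ -258.53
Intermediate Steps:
c(P) = 1/29 - P
Z(u) = (u - 14*u**2)/(2*u) (Z(u) = (u - 14*u**2)/((2*u)) = (u - 14*u**2)*(1/(2*u)) = (u - 14*u**2)/(2*u))
Z(47) - c(70) = (1/2 - 7*47) - (1/29 - 1*70) = (1/2 - 329) - (1/29 - 70) = -657/2 - 1*(-2029/29) = -657/2 + 2029/29 = -14995/58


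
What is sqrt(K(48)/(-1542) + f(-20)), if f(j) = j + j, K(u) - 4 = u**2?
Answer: I*sqrt(24667374)/771 ≈ 6.4418*I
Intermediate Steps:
K(u) = 4 + u**2
f(j) = 2*j
sqrt(K(48)/(-1542) + f(-20)) = sqrt((4 + 48**2)/(-1542) + 2*(-20)) = sqrt((4 + 2304)*(-1/1542) - 40) = sqrt(2308*(-1/1542) - 40) = sqrt(-1154/771 - 40) = sqrt(-31994/771) = I*sqrt(24667374)/771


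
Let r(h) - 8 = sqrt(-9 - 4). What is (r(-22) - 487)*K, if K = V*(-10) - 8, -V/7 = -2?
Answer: 70892 - 148*I*sqrt(13) ≈ 70892.0 - 533.62*I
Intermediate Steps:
V = 14 (V = -7*(-2) = 14)
K = -148 (K = 14*(-10) - 8 = -140 - 8 = -148)
r(h) = 8 + I*sqrt(13) (r(h) = 8 + sqrt(-9 - 4) = 8 + sqrt(-13) = 8 + I*sqrt(13))
(r(-22) - 487)*K = ((8 + I*sqrt(13)) - 487)*(-148) = (-479 + I*sqrt(13))*(-148) = 70892 - 148*I*sqrt(13)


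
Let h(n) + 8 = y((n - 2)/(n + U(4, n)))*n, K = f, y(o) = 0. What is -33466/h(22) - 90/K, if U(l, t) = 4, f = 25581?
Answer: 142682171/34108 ≈ 4183.3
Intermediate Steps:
K = 25581
h(n) = -8 (h(n) = -8 + 0*n = -8 + 0 = -8)
-33466/h(22) - 90/K = -33466/(-8) - 90/25581 = -33466*(-1/8) - 90*1/25581 = 16733/4 - 30/8527 = 142682171/34108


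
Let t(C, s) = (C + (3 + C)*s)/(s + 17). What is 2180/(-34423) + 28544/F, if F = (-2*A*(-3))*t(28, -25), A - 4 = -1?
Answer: 3915624308/231425829 ≈ 16.920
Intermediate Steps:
A = 3 (A = 4 - 1 = 3)
t(C, s) = (C + s*(3 + C))/(17 + s)
F = 6723/4 (F = (-2*3*(-3))*((28 + 3*(-25) + 28*(-25))/(17 - 25)) = (-6*(-3))*((28 - 75 - 700)/(-8)) = 18*(-⅛*(-747)) = 18*(747/8) = 6723/4 ≈ 1680.8)
2180/(-34423) + 28544/F = 2180/(-34423) + 28544/(6723/4) = 2180*(-1/34423) + 28544*(4/6723) = -2180/34423 + 114176/6723 = 3915624308/231425829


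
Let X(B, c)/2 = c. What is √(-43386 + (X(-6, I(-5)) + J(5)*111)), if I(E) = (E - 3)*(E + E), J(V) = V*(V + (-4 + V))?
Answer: 2*I*√9974 ≈ 199.74*I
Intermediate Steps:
J(V) = V*(-4 + 2*V)
I(E) = 2*E*(-3 + E) (I(E) = (-3 + E)*(2*E) = 2*E*(-3 + E))
X(B, c) = 2*c
√(-43386 + (X(-6, I(-5)) + J(5)*111)) = √(-43386 + (2*(2*(-5)*(-3 - 5)) + (2*5*(-2 + 5))*111)) = √(-43386 + (2*(2*(-5)*(-8)) + (2*5*3)*111)) = √(-43386 + (2*80 + 30*111)) = √(-43386 + (160 + 3330)) = √(-43386 + 3490) = √(-39896) = 2*I*√9974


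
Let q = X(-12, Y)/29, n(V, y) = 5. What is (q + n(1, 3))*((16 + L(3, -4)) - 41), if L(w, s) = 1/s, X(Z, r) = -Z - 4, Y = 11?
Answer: -15453/116 ≈ -133.22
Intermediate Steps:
X(Z, r) = -4 - Z
q = 8/29 (q = (-4 - 1*(-12))/29 = (-4 + 12)*(1/29) = 8*(1/29) = 8/29 ≈ 0.27586)
(q + n(1, 3))*((16 + L(3, -4)) - 41) = (8/29 + 5)*((16 + 1/(-4)) - 41) = 153*((16 - ¼) - 41)/29 = 153*(63/4 - 41)/29 = (153/29)*(-101/4) = -15453/116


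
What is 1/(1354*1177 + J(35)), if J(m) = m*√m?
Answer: 1593658/2539745778089 - 35*√35/2539745778089 ≈ 6.2741e-7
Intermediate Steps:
J(m) = m^(3/2)
1/(1354*1177 + J(35)) = 1/(1354*1177 + 35^(3/2)) = 1/(1593658 + 35*√35)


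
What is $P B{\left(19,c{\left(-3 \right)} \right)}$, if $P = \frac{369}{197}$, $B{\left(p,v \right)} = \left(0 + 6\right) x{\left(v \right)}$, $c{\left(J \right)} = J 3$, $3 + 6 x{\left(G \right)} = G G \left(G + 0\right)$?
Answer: $- \frac{270108}{197} \approx -1371.1$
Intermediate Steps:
$x{\left(G \right)} = - \frac{1}{2} + \frac{G^{3}}{6}$ ($x{\left(G \right)} = - \frac{1}{2} + \frac{G G \left(G + 0\right)}{6} = - \frac{1}{2} + \frac{G^{2} G}{6} = - \frac{1}{2} + \frac{G^{3}}{6}$)
$c{\left(J \right)} = 3 J$
$B{\left(p,v \right)} = -3 + v^{3}$ ($B{\left(p,v \right)} = \left(0 + 6\right) \left(- \frac{1}{2} + \frac{v^{3}}{6}\right) = 6 \left(- \frac{1}{2} + \frac{v^{3}}{6}\right) = -3 + v^{3}$)
$P = \frac{369}{197}$ ($P = 369 \cdot \frac{1}{197} = \frac{369}{197} \approx 1.8731$)
$P B{\left(19,c{\left(-3 \right)} \right)} = \frac{369 \left(-3 + \left(3 \left(-3\right)\right)^{3}\right)}{197} = \frac{369 \left(-3 + \left(-9\right)^{3}\right)}{197} = \frac{369 \left(-3 - 729\right)}{197} = \frac{369}{197} \left(-732\right) = - \frac{270108}{197}$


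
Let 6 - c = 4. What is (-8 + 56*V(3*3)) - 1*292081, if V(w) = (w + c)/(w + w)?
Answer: -2628493/9 ≈ -2.9206e+5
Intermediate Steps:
c = 2 (c = 6 - 1*4 = 6 - 4 = 2)
V(w) = (2 + w)/(2*w) (V(w) = (w + 2)/(w + w) = (2 + w)/((2*w)) = (2 + w)*(1/(2*w)) = (2 + w)/(2*w))
(-8 + 56*V(3*3)) - 1*292081 = (-8 + 56*((2 + 3*3)/(2*((3*3))))) - 1*292081 = (-8 + 56*((1/2)*(2 + 9)/9)) - 292081 = (-8 + 56*((1/2)*(1/9)*11)) - 292081 = (-8 + 56*(11/18)) - 292081 = (-8 + 308/9) - 292081 = 236/9 - 292081 = -2628493/9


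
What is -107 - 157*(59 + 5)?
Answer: -10155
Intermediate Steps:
-107 - 157*(59 + 5) = -107 - 157*64 = -107 - 10048 = -10155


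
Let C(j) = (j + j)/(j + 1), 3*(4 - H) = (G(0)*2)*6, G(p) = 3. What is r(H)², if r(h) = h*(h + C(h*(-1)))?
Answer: 200704/81 ≈ 2477.8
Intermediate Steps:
H = -8 (H = 4 - 3*2*6/3 = 4 - 2*6 = 4 - ⅓*36 = 4 - 12 = -8)
C(j) = 2*j/(1 + j) (C(j) = (2*j)/(1 + j) = 2*j/(1 + j))
r(h) = h*(h - 2*h/(1 - h)) (r(h) = h*(h + 2*(h*(-1))/(1 + h*(-1))) = h*(h + 2*(-h)/(1 - h)) = h*(h - 2*h/(1 - h)))
r(H)² = ((-8)²*(1 - 8)/(-1 - 8))² = (64*(-7)/(-9))² = (64*(-⅑)*(-7))² = (448/9)² = 200704/81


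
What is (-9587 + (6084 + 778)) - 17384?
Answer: -20109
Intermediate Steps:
(-9587 + (6084 + 778)) - 17384 = (-9587 + 6862) - 17384 = -2725 - 17384 = -20109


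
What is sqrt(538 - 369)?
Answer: 13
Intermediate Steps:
sqrt(538 - 369) = sqrt(169) = 13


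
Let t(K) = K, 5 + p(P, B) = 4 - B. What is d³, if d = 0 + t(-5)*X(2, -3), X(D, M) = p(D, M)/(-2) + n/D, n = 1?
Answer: 125/8 ≈ 15.625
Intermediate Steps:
p(P, B) = -1 - B (p(P, B) = -5 + (4 - B) = -1 - B)
X(D, M) = ½ + 1/D + M/2 (X(D, M) = (-1 - M)/(-2) + 1/D = (-1 - M)*(-½) + 1/D = (½ + M/2) + 1/D = ½ + 1/D + M/2)
d = 5/2 (d = 0 - 5*(2 + 2*(1 - 3))/(2*2) = 0 - 5*(2 + 2*(-2))/(2*2) = 0 - 5*(2 - 4)/(2*2) = 0 - 5*(-2)/(2*2) = 0 - 5*(-½) = 0 + 5/2 = 5/2 ≈ 2.5000)
d³ = (5/2)³ = 125/8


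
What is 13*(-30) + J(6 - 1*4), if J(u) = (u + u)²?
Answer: -374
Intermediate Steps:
J(u) = 4*u² (J(u) = (2*u)² = 4*u²)
13*(-30) + J(6 - 1*4) = 13*(-30) + 4*(6 - 1*4)² = -390 + 4*(6 - 4)² = -390 + 4*2² = -390 + 4*4 = -390 + 16 = -374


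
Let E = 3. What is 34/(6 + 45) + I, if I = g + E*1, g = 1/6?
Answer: 23/6 ≈ 3.8333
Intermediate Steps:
g = 1/6 (g = 1*(1/6) = 1/6 ≈ 0.16667)
I = 19/6 (I = 1/6 + 3*1 = 1/6 + 3 = 19/6 ≈ 3.1667)
34/(6 + 45) + I = 34/(6 + 45) + 19/6 = 34/51 + 19/6 = (1/51)*34 + 19/6 = 2/3 + 19/6 = 23/6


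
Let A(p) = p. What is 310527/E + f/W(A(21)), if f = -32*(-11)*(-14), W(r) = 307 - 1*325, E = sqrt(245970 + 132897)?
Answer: 2464/9 + 103509*sqrt(378867)/126289 ≈ 778.27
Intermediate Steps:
E = sqrt(378867) ≈ 615.52
W(r) = -18 (W(r) = 307 - 325 = -18)
f = -4928 (f = 352*(-14) = -4928)
310527/E + f/W(A(21)) = 310527/(sqrt(378867)) - 4928/(-18) = 310527*(sqrt(378867)/378867) - 4928*(-1/18) = 103509*sqrt(378867)/126289 + 2464/9 = 2464/9 + 103509*sqrt(378867)/126289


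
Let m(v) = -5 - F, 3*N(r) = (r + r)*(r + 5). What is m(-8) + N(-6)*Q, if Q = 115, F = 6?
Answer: 449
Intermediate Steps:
N(r) = 2*r*(5 + r)/3 (N(r) = ((r + r)*(r + 5))/3 = ((2*r)*(5 + r))/3 = (2*r*(5 + r))/3 = 2*r*(5 + r)/3)
m(v) = -11 (m(v) = -5 - 1*6 = -5 - 6 = -11)
m(-8) + N(-6)*Q = -11 + ((⅔)*(-6)*(5 - 6))*115 = -11 + ((⅔)*(-6)*(-1))*115 = -11 + 4*115 = -11 + 460 = 449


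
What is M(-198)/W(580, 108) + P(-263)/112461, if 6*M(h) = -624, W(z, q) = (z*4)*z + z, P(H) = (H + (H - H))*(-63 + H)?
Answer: 28851771224/37848187245 ≈ 0.76230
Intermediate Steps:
P(H) = H*(-63 + H) (P(H) = (H + 0)*(-63 + H) = H*(-63 + H))
W(z, q) = z + 4*z**2 (W(z, q) = (4*z)*z + z = 4*z**2 + z = z + 4*z**2)
M(h) = -104 (M(h) = (1/6)*(-624) = -104)
M(-198)/W(580, 108) + P(-263)/112461 = -104*1/(580*(1 + 4*580)) - 263*(-63 - 263)/112461 = -104*1/(580*(1 + 2320)) - 263*(-326)*(1/112461) = -104/(580*2321) + 85738*(1/112461) = -104/1346180 + 85738/112461 = -104*1/1346180 + 85738/112461 = -26/336545 + 85738/112461 = 28851771224/37848187245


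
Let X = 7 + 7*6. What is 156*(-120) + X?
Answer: -18671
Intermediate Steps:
X = 49 (X = 7 + 42 = 49)
156*(-120) + X = 156*(-120) + 49 = -18720 + 49 = -18671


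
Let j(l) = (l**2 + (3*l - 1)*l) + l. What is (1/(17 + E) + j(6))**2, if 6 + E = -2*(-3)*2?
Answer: 10975969/529 ≈ 20749.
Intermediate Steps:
E = 6 (E = -6 - 2*(-3)*2 = -6 + 6*2 = -6 + 12 = 6)
j(l) = l + l**2 + l*(-1 + 3*l) (j(l) = (l**2 + (-1 + 3*l)*l) + l = (l**2 + l*(-1 + 3*l)) + l = l + l**2 + l*(-1 + 3*l))
(1/(17 + E) + j(6))**2 = (1/(17 + 6) + 4*6**2)**2 = (1/23 + 4*36)**2 = (1/23 + 144)**2 = (3313/23)**2 = 10975969/529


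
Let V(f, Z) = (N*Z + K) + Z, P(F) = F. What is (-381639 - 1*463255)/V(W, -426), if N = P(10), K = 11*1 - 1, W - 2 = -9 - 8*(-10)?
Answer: 422447/2338 ≈ 180.69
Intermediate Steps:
W = 73 (W = 2 + (-9 - 8*(-10)) = 2 + (-9 + 80) = 2 + 71 = 73)
K = 10 (K = 11 - 1 = 10)
N = 10
V(f, Z) = 10 + 11*Z (V(f, Z) = (10*Z + 10) + Z = (10 + 10*Z) + Z = 10 + 11*Z)
(-381639 - 1*463255)/V(W, -426) = (-381639 - 1*463255)/(10 + 11*(-426)) = (-381639 - 463255)/(10 - 4686) = -844894/(-4676) = -844894*(-1/4676) = 422447/2338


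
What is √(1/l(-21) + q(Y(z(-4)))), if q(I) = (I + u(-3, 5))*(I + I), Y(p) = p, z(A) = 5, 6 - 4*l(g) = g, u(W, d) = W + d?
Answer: √5682/9 ≈ 8.3754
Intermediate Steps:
l(g) = 3/2 - g/4
q(I) = 2*I*(2 + I) (q(I) = (I + (-3 + 5))*(I + I) = (I + 2)*(2*I) = (2 + I)*(2*I) = 2*I*(2 + I))
√(1/l(-21) + q(Y(z(-4)))) = √(1/(3/2 - ¼*(-21)) + 2*5*(2 + 5)) = √(1/(3/2 + 21/4) + 2*5*7) = √(1/(27/4) + 70) = √(4/27 + 70) = √(1894/27) = √5682/9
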